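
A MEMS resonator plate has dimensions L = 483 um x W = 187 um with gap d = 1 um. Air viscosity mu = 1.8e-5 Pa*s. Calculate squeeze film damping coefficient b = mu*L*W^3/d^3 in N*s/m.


Step 1: Convert to SI.
L = 483e-6 m, W = 187e-6 m, d = 1e-6 m
Step 2: W^3 = (187e-6)^3 = 6.54e-12 m^3
Step 3: d^3 = (1e-6)^3 = 1.00e-18 m^3
Step 4: b = 1.8e-5 * 483e-6 * 6.54e-12 / 1.00e-18
b = 5.69e-02 N*s/m


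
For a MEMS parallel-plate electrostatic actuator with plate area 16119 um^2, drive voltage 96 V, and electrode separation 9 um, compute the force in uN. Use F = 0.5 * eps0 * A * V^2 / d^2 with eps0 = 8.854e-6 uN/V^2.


Step 1: Identify parameters.
eps0 = 8.854e-6 uN/V^2, A = 16119 um^2, V = 96 V, d = 9 um
Step 2: Compute V^2 = 96^2 = 9216
Step 3: Compute d^2 = 9^2 = 81
Step 4: F = 0.5 * 8.854e-6 * 16119 * 9216 / 81
F = 8.119 uN


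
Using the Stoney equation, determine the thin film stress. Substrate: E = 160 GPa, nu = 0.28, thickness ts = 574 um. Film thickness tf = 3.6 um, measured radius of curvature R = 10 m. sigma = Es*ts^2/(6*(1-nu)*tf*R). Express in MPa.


Step 1: Compute numerator: Es * ts^2 = 160 * 574^2 = 52716160 (GPa*um^2)
Step 2: Compute denominator (R in um): 6*(1-nu)*tf*R = 6*0.72*3.6*10e6 = 155520000.0 (um^2)
Step 3: sigma (GPa) = 52716160 / 155520000.0 = 3.38967e-01 GPa
Step 4: Convert to MPa (x1000): sigma = 339.0 MPa


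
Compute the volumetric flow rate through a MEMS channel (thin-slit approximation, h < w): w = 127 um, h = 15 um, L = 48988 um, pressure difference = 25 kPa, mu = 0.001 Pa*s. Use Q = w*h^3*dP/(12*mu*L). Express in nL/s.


Step 1: Convert all dimensions to SI (meters).
w = 127e-6 m, h = 15e-6 m, L = 48988e-6 m, dP = 25e3 Pa
Step 2: Q = w * h^3 * dP / (12 * mu * L)
Q = 127e-6 * (15e-6)^3 * 25e3 / (12 * 0.001 * 48988e-6) = 1.822832e-11 m^3/s
Step 3: Convert Q from m^3/s to nL/s (1 m^3 = 1e12 nL, so multiply by 1e12).
Q = 18.228 nL/s


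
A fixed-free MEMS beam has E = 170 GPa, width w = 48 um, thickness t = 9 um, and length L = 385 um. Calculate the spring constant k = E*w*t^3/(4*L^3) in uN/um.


Step 1: Convert E to consistent units (1 GPa = 1000 uN/um^2).
E = 170 GPa = 170000 uN/um^2
Step 2: Compute t^3 = 9^3 = 729
Step 3: Compute L^3 = 385^3 = 57066625
Step 4: k = 170000 * 48 * 729 / (4 * 57066625)
k = 26.0601 uN/um


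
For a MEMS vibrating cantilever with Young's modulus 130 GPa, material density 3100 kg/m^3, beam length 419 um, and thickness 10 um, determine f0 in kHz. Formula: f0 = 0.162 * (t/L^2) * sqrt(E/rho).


Step 1: Convert units to SI.
t_SI = 10e-6 m, L_SI = 419e-6 m
Step 2: Calculate sqrt(E/rho).
sqrt(130e9 / 3100) = 6475.76 m/s
Step 3: Compute f0.
f0 = 0.162 * 10e-6 / (419e-6)^2 * 6475.76 = 59755.5 Hz = 59.76 kHz


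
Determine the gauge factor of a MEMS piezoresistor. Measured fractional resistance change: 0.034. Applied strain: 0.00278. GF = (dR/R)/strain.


Step 1: Identify values.
dR/R = 0.034, strain = 0.00278
Step 2: GF = (dR/R) / strain = 0.034 / 0.00278
GF = 12.2


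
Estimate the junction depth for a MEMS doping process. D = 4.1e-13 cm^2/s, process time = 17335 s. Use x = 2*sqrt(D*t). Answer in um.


Step 1: Compute D*t = 4.1e-13 * 17335 = 7.10735e-09 cm^2
Step 2: sqrt(D*t) = 8.43051e-05 cm
Step 3: x = 2 * 8.43051e-05 cm = 1.686102e-04 cm
Step 4: Convert to um (1 cm = 1e4 um): x = 1.686 um


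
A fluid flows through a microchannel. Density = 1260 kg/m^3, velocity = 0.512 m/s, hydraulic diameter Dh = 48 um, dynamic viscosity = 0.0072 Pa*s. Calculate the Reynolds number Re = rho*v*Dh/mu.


Step 1: Convert Dh to meters: Dh = 48e-6 m
Step 2: Re = rho * v * Dh / mu
Re = 1260 * 0.512 * 48e-6 / 0.0072
Re = 4.301


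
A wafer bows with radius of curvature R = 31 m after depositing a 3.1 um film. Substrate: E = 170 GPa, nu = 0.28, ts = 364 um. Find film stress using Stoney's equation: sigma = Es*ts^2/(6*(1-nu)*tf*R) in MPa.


Step 1: Compute numerator: Es * ts^2 = 170 * 364^2 = 22524320 (GPa*um^2)
Step 2: Compute denominator (R in um): 6*(1-nu)*tf*R = 6*0.72*3.1*31e6 = 415152000.0 (um^2)
Step 3: sigma (GPa) = 22524320 / 415152000.0 = 5.4256e-02 GPa
Step 4: Convert to MPa (x1000): sigma = 54.3 MPa


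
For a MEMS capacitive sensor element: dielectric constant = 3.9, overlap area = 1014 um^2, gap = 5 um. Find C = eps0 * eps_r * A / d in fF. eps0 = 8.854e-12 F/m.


Step 1: Convert area to m^2: A = 1014e-12 m^2
Step 2: Convert gap to m: d = 5e-6 m
Step 3: C = eps0 * eps_r * A / d
C = 8.854e-12 * 3.9 * 1014e-12 / 5e-6
Step 4: Convert to fF (multiply by 1e15).
C = 7.0 fF


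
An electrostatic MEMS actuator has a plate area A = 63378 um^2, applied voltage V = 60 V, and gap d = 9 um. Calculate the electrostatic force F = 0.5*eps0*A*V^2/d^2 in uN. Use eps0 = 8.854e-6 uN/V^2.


Step 1: Identify parameters.
eps0 = 8.854e-6 uN/V^2, A = 63378 um^2, V = 60 V, d = 9 um
Step 2: Compute V^2 = 60^2 = 3600
Step 3: Compute d^2 = 9^2 = 81
Step 4: F = 0.5 * 8.854e-6 * 63378 * 3600 / 81
F = 12.47 uN


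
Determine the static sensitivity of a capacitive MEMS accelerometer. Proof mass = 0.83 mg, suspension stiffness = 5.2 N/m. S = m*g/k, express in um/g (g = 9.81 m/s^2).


Step 1: Convert mass: m = 0.83 mg = 8.30e-07 kg
Step 2: S = m * g / k = 8.30e-07 * 9.81 / 5.2
Step 3: S = 1.57e-06 m/g
Step 4: Convert to um/g: S = 1.566 um/g


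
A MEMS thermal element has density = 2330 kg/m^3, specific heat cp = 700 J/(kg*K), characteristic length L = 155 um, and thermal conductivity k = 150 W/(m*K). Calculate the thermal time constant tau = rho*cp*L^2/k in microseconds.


Step 1: Convert L to m: L = 155e-6 m
Step 2: L^2 = (155e-6)^2 = 2.4025e-08 m^2
Step 3: tau = 2330 * 700 * 2.4025e-08 / 150 = 2.6123183e-04 s
Step 4: Convert to microseconds (multiply by 1e6).
tau = 261.232 us


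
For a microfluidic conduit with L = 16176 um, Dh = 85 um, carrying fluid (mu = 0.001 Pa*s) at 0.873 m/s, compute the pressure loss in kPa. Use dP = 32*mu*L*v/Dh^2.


Step 1: Convert to SI: L = 16176e-6 m, Dh = 85e-6 m
Step 2: dP = 32 * 0.001 * 16176e-6 * 0.873 / (85e-6)^2
Step 3: dP = 62545.71 Pa
Step 4: Convert to kPa: dP = 62.55 kPa


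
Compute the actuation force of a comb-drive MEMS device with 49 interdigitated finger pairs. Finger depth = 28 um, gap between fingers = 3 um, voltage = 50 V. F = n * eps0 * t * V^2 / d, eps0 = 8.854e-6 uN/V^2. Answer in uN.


Step 1: Parameters: n=49, eps0=8.854e-6 uN/V^2, t=28 um, V=50 V, d=3 um
Step 2: V^2 = 2500
Step 3: F = 49 * 8.854e-6 * 28 * 2500 / 3
F = 10.123 uN


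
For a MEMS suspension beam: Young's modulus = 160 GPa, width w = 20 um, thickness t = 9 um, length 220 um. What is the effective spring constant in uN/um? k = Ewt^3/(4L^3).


Step 1: Convert E to consistent units (1 GPa = 1000 uN/um^2).
E = 160 GPa = 160000 uN/um^2
Step 2: Compute t^3 = 9^3 = 729
Step 3: Compute L^3 = 220^3 = 10648000
Step 4: k = 160000 * 20 * 729 / (4 * 10648000)
k = 54.7708 uN/um


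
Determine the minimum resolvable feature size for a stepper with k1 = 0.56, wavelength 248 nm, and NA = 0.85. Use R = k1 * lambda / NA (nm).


Step 1: Identify values: k1 = 0.56, lambda = 248 nm, NA = 0.85
Step 2: R = k1 * lambda / NA
R = 0.56 * 248 / 0.85
R = 163.4 nm


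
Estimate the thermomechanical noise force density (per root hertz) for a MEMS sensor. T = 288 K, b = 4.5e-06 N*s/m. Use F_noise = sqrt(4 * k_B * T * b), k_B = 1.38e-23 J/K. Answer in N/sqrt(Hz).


Step 1: Compute 4 * k_B * T * b
= 4 * 1.38e-23 * 288 * 4.5e-06
= 7.1539e-26 N^2/Hz
Step 2: F_noise = sqrt(7.1539e-26)
F_noise = 2.67e-13 N/sqrt(Hz)


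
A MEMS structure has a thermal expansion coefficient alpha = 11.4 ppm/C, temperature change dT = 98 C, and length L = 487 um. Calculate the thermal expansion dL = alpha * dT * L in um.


Step 1: Convert CTE: alpha = 11.4 ppm/C = 11.4e-6 /C
Step 2: dL = 11.4e-6 * 98 * 487
dL = 0.5441 um


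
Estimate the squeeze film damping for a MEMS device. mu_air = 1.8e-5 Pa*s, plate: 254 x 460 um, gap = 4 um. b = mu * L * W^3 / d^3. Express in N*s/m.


Step 1: Convert to SI.
L = 254e-6 m, W = 460e-6 m, d = 4e-6 m
Step 2: W^3 = (460e-6)^3 = 9.73e-11 m^3
Step 3: d^3 = (4e-6)^3 = 6.40e-17 m^3
Step 4: b = 1.8e-5 * 254e-6 * 9.73e-11 / 6.40e-17
b = 6.95e-03 N*s/m


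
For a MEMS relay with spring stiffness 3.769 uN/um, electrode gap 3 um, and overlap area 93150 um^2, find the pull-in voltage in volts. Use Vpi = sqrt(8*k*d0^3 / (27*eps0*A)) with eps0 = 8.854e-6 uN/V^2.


Step 1: Compute numerator: 8 * k * d0^3 = 8 * 3.769 * 3^3 = 814.104
Step 2: Compute denominator: 27 * eps0 * A = 27 * 8.854e-6 * 93150 = 22.268253
Step 3: Vpi = sqrt(814.104 / 22.268253)
Vpi = 6.05 V


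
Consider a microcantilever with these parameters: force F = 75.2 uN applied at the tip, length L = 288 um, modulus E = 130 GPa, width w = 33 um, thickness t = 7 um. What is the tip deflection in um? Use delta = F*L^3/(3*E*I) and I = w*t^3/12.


Step 1: Calculate the second moment of area.
I = w * t^3 / 12 = 33 * 7^3 / 12 = 943.25 um^4
Step 2: Convert E to consistent units (1 GPa = 1000 uN/um^2).
E = 130 GPa = 130000 uN/um^2
Step 3: Calculate tip deflection.
delta = F * L^3 / (3 * E * I)
delta = 75.2 * 288^3 / (3 * 130000 * 943.25)
delta = 4.8832 um


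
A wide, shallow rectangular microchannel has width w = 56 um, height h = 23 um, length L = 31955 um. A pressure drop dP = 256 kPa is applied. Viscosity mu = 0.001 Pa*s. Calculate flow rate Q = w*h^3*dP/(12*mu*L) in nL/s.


Step 1: Convert all dimensions to SI (meters).
w = 56e-6 m, h = 23e-6 m, L = 31955e-6 m, dP = 256e3 Pa
Step 2: Q = w * h^3 * dP / (12 * mu * L)
Q = 56e-6 * (23e-6)^3 * 256e3 / (12 * 0.001 * 31955e-6) = 4.5487433e-10 m^3/s
Step 3: Convert Q from m^3/s to nL/s (1 m^3 = 1e12 nL, so multiply by 1e12).
Q = 454.874 nL/s


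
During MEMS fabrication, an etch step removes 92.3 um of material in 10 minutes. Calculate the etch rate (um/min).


Step 1: Etch rate = depth / time
Step 2: rate = 92.3 / 10
rate = 9.23 um/min


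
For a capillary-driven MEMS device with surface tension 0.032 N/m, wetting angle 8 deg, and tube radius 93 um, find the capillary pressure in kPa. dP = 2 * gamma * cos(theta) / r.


Step 1: cos(8 deg) = 0.9903
Step 2: Convert r to m: r = 93e-6 m
Step 3: dP = 2 * 0.032 * 0.9903 / 93e-6 = 681.5 Pa
Step 4: Convert Pa to kPa (divide by 1000).
dP = 0.68 kPa


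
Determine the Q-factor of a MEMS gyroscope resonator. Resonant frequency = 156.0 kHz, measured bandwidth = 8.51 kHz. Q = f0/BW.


Step 1: Q = f0 / bandwidth
Step 2: Q = 156.0 / 8.51
Q = 18.3


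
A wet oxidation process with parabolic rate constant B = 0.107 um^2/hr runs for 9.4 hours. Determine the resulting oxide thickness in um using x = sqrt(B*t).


Step 1: Compute B*t = 0.107 * 9.4 = 1.0058
Step 2: x = sqrt(1.0058)
x = 1.003 um


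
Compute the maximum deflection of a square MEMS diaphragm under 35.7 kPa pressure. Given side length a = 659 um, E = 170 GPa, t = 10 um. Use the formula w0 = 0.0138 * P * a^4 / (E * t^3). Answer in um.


Step 1: Convert pressure to compatible units (E is in GPa, so P in GPa).
P = 35.7 kPa = 35.7e-6 GPa
Step 2: Compute numerator: 0.0138 * P * a^4.
a^4 = 659^4 = 188599986961
numerator = 0.0138 * 35.7e-6 * 188599986961 = 9.29157e+04
Step 3: Compute denominator: E * t^3 = 170 * 10^3 = 170000
Step 4: w0 = numerator / denominator = 9.29157e+04 / 170000 = 0.5466 um


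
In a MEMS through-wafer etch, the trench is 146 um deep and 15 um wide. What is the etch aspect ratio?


Step 1: AR = depth / width
Step 2: AR = 146 / 15
AR = 9.7


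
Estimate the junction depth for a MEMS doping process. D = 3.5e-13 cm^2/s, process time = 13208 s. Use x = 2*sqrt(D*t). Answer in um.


Step 1: Compute D*t = 3.5e-13 * 13208 = 4.6228e-09 cm^2
Step 2: sqrt(D*t) = 6.7991e-05 cm
Step 3: x = 2 * 6.7991e-05 cm = 1.35982e-04 cm
Step 4: Convert to um (1 cm = 1e4 um): x = 1.36 um


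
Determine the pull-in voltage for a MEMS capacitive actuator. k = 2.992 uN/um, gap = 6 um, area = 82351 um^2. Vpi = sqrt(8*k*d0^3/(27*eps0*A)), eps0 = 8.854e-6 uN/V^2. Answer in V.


Step 1: Compute numerator: 8 * k * d0^3 = 8 * 2.992 * 6^3 = 5170.176
Step 2: Compute denominator: 27 * eps0 * A = 27 * 8.854e-6 * 82351 = 19.686665
Step 3: Vpi = sqrt(5170.176 / 19.686665)
Vpi = 16.21 V


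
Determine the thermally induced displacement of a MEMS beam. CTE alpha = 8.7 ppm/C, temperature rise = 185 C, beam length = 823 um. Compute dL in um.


Step 1: Convert CTE: alpha = 8.7 ppm/C = 8.7e-6 /C
Step 2: dL = 8.7e-6 * 185 * 823
dL = 1.3246 um


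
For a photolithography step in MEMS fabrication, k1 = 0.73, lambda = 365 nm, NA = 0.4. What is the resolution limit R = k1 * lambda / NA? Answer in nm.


Step 1: Identify values: k1 = 0.73, lambda = 365 nm, NA = 0.4
Step 2: R = k1 * lambda / NA
R = 0.73 * 365 / 0.4
R = 666.1 nm


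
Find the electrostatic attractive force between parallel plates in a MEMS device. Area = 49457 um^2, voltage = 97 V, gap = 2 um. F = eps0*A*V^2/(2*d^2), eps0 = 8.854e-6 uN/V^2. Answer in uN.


Step 1: Identify parameters.
eps0 = 8.854e-6 uN/V^2, A = 49457 um^2, V = 97 V, d = 2 um
Step 2: Compute V^2 = 97^2 = 9409
Step 3: Compute d^2 = 2^2 = 4
Step 4: F = 0.5 * 8.854e-6 * 49457 * 9409 / 4
F = 515.016 uN


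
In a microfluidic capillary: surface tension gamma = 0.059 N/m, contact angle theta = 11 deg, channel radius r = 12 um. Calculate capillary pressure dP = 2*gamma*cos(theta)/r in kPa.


Step 1: cos(11 deg) = 0.9816
Step 2: Convert r to m: r = 12e-6 m
Step 3: dP = 2 * 0.059 * 0.9816 / 12e-6 = 9652.4 Pa
Step 4: Convert Pa to kPa (divide by 1000).
dP = 9.65 kPa


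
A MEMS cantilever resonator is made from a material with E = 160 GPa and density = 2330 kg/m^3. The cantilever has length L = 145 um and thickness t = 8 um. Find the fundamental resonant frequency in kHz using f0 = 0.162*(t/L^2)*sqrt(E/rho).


Step 1: Convert units to SI.
t_SI = 8e-6 m, L_SI = 145e-6 m
Step 2: Calculate sqrt(E/rho).
sqrt(160e9 / 2330) = 8286.71 m/s
Step 3: Compute f0.
f0 = 0.162 * 8e-6 / (145e-6)^2 * 8286.71 = 510800.3 Hz = 510.8 kHz


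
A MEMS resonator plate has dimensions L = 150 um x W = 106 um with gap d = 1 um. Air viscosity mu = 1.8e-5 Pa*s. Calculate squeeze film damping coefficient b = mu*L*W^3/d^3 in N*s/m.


Step 1: Convert to SI.
L = 150e-6 m, W = 106e-6 m, d = 1e-6 m
Step 2: W^3 = (106e-6)^3 = 1.19e-12 m^3
Step 3: d^3 = (1e-6)^3 = 1.00e-18 m^3
Step 4: b = 1.8e-5 * 150e-6 * 1.19e-12 / 1.00e-18
b = 3.22e-03 N*s/m


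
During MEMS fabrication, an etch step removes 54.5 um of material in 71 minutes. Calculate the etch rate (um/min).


Step 1: Etch rate = depth / time
Step 2: rate = 54.5 / 71
rate = 0.768 um/min


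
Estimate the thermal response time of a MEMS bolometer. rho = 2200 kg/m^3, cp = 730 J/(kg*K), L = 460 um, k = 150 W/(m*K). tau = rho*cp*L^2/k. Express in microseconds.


Step 1: Convert L to m: L = 460e-6 m
Step 2: L^2 = (460e-6)^2 = 2.116e-07 m^2
Step 3: tau = 2200 * 730 * 2.116e-07 / 150 = 2.26553067e-03 s
Step 4: Convert to microseconds (multiply by 1e6).
tau = 2265.531 us


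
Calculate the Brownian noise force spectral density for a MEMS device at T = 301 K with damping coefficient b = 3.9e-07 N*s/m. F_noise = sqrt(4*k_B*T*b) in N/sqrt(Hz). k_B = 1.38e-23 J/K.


Step 1: Compute 4 * k_B * T * b
= 4 * 1.38e-23 * 301 * 3.9e-07
= 6.4799e-27 N^2/Hz
Step 2: F_noise = sqrt(6.4799e-27)
F_noise = 8.05e-14 N/sqrt(Hz)


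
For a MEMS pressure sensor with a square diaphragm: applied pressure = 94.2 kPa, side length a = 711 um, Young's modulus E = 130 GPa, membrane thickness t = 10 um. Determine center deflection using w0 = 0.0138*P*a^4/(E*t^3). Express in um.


Step 1: Convert pressure to compatible units (E is in GPa, so P in GPa).
P = 94.2 kPa = 94.2e-6 GPa
Step 2: Compute numerator: 0.0138 * P * a^4.
a^4 = 711^4 = 255551481441
numerator = 0.0138 * 94.2e-6 * 255551481441 = 3.322067e+05
Step 3: Compute denominator: E * t^3 = 130 * 10^3 = 130000
Step 4: w0 = numerator / denominator = 3.322067e+05 / 130000 = 2.5554 um


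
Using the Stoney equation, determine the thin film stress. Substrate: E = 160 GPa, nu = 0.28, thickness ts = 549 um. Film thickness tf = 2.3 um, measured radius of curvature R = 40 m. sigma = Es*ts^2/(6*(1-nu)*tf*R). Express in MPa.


Step 1: Compute numerator: Es * ts^2 = 160 * 549^2 = 48224160 (GPa*um^2)
Step 2: Compute denominator (R in um): 6*(1-nu)*tf*R = 6*0.72*2.3*40e6 = 397440000.0 (um^2)
Step 3: sigma (GPa) = 48224160 / 397440000.0 = 1.21337e-01 GPa
Step 4: Convert to MPa (x1000): sigma = 121.3 MPa


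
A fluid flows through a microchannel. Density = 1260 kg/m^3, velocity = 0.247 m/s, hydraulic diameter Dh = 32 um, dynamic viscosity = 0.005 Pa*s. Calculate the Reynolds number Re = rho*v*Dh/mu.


Step 1: Convert Dh to meters: Dh = 32e-6 m
Step 2: Re = rho * v * Dh / mu
Re = 1260 * 0.247 * 32e-6 / 0.005
Re = 1.992


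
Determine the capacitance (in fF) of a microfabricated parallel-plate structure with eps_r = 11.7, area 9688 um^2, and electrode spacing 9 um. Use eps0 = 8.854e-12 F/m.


Step 1: Convert area to m^2: A = 9688e-12 m^2
Step 2: Convert gap to m: d = 9e-6 m
Step 3: C = eps0 * eps_r * A / d
C = 8.854e-12 * 11.7 * 9688e-12 / 9e-6
Step 4: Convert to fF (multiply by 1e15).
C = 111.51 fF


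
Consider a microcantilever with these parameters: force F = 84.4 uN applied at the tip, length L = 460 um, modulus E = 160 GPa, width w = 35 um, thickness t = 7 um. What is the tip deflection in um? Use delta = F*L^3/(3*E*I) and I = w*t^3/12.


Step 1: Calculate the second moment of area.
I = w * t^3 / 12 = 35 * 7^3 / 12 = 1000.4167 um^4
Step 2: Convert E to consistent units (1 GPa = 1000 uN/um^2).
E = 160 GPa = 160000 uN/um^2
Step 3: Calculate tip deflection.
delta = F * L^3 / (3 * E * I)
delta = 84.4 * 460^3 / (3 * 160000 * 1000.4167)
delta = 17.1078 um


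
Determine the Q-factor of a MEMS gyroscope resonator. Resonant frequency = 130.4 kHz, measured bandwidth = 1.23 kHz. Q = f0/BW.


Step 1: Q = f0 / bandwidth
Step 2: Q = 130.4 / 1.23
Q = 106.0


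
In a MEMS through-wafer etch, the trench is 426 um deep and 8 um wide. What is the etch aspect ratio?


Step 1: AR = depth / width
Step 2: AR = 426 / 8
AR = 53.3


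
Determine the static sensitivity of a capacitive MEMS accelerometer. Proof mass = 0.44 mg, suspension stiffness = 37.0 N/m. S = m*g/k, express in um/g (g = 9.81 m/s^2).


Step 1: Convert mass: m = 0.44 mg = 4.40e-07 kg
Step 2: S = m * g / k = 4.40e-07 * 9.81 / 37.0
Step 3: S = 1.17e-07 m/g
Step 4: Convert to um/g: S = 0.117 um/g


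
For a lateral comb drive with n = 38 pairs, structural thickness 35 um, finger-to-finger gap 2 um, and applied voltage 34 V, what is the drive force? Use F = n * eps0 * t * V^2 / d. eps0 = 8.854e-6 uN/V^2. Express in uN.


Step 1: Parameters: n=38, eps0=8.854e-6 uN/V^2, t=35 um, V=34 V, d=2 um
Step 2: V^2 = 1156
Step 3: F = 38 * 8.854e-6 * 35 * 1156 / 2
F = 6.806 uN


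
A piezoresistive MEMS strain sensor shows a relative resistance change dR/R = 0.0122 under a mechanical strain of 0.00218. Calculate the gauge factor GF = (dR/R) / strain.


Step 1: Identify values.
dR/R = 0.0122, strain = 0.00218
Step 2: GF = (dR/R) / strain = 0.0122 / 0.00218
GF = 5.6


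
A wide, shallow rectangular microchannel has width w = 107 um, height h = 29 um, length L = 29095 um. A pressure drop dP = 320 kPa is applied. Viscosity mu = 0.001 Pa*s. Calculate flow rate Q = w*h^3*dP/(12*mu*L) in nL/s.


Step 1: Convert all dimensions to SI (meters).
w = 107e-6 m, h = 29e-6 m, L = 29095e-6 m, dP = 320e3 Pa
Step 2: Q = w * h^3 * dP / (12 * mu * L)
Q = 107e-6 * (29e-6)^3 * 320e3 / (12 * 0.001 * 29095e-6) = 2.39181807e-09 m^3/s
Step 3: Convert Q from m^3/s to nL/s (1 m^3 = 1e12 nL, so multiply by 1e12).
Q = 2391.818 nL/s


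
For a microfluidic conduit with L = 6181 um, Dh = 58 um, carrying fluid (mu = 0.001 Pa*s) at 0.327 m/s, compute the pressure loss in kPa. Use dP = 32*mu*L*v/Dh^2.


Step 1: Convert to SI: L = 6181e-6 m, Dh = 58e-6 m
Step 2: dP = 32 * 0.001 * 6181e-6 * 0.327 / (58e-6)^2
Step 3: dP = 19226.51 Pa
Step 4: Convert to kPa: dP = 19.23 kPa


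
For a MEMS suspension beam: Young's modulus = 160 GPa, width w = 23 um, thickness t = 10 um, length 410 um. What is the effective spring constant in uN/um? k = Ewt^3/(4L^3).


Step 1: Convert E to consistent units (1 GPa = 1000 uN/um^2).
E = 160 GPa = 160000 uN/um^2
Step 2: Compute t^3 = 10^3 = 1000
Step 3: Compute L^3 = 410^3 = 68921000
Step 4: k = 160000 * 23 * 1000 / (4 * 68921000)
k = 13.3486 uN/um


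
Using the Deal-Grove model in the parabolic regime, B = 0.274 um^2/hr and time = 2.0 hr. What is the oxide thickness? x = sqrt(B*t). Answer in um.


Step 1: Compute B*t = 0.274 * 2.0 = 0.548
Step 2: x = sqrt(0.548)
x = 0.74 um


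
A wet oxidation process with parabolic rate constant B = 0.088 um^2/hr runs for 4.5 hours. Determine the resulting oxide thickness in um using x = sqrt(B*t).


Step 1: Compute B*t = 0.088 * 4.5 = 0.396
Step 2: x = sqrt(0.396)
x = 0.629 um


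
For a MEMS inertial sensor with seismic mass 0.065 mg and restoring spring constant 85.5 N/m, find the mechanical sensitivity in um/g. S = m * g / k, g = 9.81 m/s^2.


Step 1: Convert mass: m = 0.065 mg = 6.50e-08 kg
Step 2: S = m * g / k = 6.50e-08 * 9.81 / 85.5
Step 3: S = 7.46e-09 m/g
Step 4: Convert to um/g: S = 0.007 um/g


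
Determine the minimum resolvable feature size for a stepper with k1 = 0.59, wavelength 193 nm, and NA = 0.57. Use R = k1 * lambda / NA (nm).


Step 1: Identify values: k1 = 0.59, lambda = 193 nm, NA = 0.57
Step 2: R = k1 * lambda / NA
R = 0.59 * 193 / 0.57
R = 199.8 nm


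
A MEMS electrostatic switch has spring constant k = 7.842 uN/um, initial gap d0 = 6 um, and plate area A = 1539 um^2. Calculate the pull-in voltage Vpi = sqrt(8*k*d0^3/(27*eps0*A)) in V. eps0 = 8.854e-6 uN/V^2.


Step 1: Compute numerator: 8 * k * d0^3 = 8 * 7.842 * 6^3 = 13550.976
Step 2: Compute denominator: 27 * eps0 * A = 27 * 8.854e-6 * 1539 = 0.36791
Step 3: Vpi = sqrt(13550.976 / 0.36791)
Vpi = 191.92 V


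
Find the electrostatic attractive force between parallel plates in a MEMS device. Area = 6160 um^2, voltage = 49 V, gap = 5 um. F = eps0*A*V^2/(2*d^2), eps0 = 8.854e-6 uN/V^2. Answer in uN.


Step 1: Identify parameters.
eps0 = 8.854e-6 uN/V^2, A = 6160 um^2, V = 49 V, d = 5 um
Step 2: Compute V^2 = 49^2 = 2401
Step 3: Compute d^2 = 5^2 = 25
Step 4: F = 0.5 * 8.854e-6 * 6160 * 2401 / 25
F = 2.619 uN


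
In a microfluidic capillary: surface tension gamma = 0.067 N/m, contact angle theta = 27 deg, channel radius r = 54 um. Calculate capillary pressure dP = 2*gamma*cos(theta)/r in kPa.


Step 1: cos(27 deg) = 0.891
Step 2: Convert r to m: r = 54e-6 m
Step 3: dP = 2 * 0.067 * 0.891 / 54e-6 = 2211.0 Pa
Step 4: Convert Pa to kPa (divide by 1000).
dP = 2.21 kPa


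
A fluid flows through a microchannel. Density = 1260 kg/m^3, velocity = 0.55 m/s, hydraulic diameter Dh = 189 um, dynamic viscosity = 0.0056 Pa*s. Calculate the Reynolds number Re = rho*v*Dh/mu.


Step 1: Convert Dh to meters: Dh = 189e-6 m
Step 2: Re = rho * v * Dh / mu
Re = 1260 * 0.55 * 189e-6 / 0.0056
Re = 23.389


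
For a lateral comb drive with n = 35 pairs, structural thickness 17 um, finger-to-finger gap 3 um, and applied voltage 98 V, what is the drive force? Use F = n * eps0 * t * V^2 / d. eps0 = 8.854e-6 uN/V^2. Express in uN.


Step 1: Parameters: n=35, eps0=8.854e-6 uN/V^2, t=17 um, V=98 V, d=3 um
Step 2: V^2 = 9604
Step 3: F = 35 * 8.854e-6 * 17 * 9604 / 3
F = 16.865 uN


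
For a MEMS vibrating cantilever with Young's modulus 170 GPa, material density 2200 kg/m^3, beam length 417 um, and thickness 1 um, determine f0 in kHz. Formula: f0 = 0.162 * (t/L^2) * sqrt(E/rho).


Step 1: Convert units to SI.
t_SI = 1e-6 m, L_SI = 417e-6 m
Step 2: Calculate sqrt(E/rho).
sqrt(170e9 / 2200) = 8790.49 m/s
Step 3: Compute f0.
f0 = 0.162 * 1e-6 / (417e-6)^2 * 8790.49 = 8189.5 Hz = 8.19 kHz


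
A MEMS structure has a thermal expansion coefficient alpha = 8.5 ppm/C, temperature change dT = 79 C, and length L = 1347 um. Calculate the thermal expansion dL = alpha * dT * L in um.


Step 1: Convert CTE: alpha = 8.5 ppm/C = 8.5e-6 /C
Step 2: dL = 8.5e-6 * 79 * 1347
dL = 0.9045 um


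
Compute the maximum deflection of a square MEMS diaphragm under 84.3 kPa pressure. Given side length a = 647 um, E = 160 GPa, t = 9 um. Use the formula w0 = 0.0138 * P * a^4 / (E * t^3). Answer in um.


Step 1: Convert pressure to compatible units (E is in GPa, so P in GPa).
P = 84.3 kPa = 84.3e-6 GPa
Step 2: Compute numerator: 0.0138 * P * a^4.
a^4 = 647^4 = 175233494881
numerator = 0.0138 * 84.3e-6 * 175233494881 = 2.038561e+05
Step 3: Compute denominator: E * t^3 = 160 * 9^3 = 116640
Step 4: w0 = numerator / denominator = 2.038561e+05 / 116640 = 1.7477 um


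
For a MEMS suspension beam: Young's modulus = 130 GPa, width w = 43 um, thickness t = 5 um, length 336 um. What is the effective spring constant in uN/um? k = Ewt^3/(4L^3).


Step 1: Convert E to consistent units (1 GPa = 1000 uN/um^2).
E = 130 GPa = 130000 uN/um^2
Step 2: Compute t^3 = 5^3 = 125
Step 3: Compute L^3 = 336^3 = 37933056
Step 4: k = 130000 * 43 * 125 / (4 * 37933056)
k = 4.6052 uN/um


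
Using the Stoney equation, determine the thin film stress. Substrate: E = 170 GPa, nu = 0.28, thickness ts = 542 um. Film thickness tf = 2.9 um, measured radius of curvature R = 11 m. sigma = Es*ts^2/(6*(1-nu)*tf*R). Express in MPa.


Step 1: Compute numerator: Es * ts^2 = 170 * 542^2 = 49939880 (GPa*um^2)
Step 2: Compute denominator (R in um): 6*(1-nu)*tf*R = 6*0.72*2.9*11e6 = 137808000.0 (um^2)
Step 3: sigma (GPa) = 49939880 / 137808000.0 = 3.62387e-01 GPa
Step 4: Convert to MPa (x1000): sigma = 362.4 MPa


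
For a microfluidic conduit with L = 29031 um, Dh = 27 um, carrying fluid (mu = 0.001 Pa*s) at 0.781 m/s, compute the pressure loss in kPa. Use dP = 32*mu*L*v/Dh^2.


Step 1: Convert to SI: L = 29031e-6 m, Dh = 27e-6 m
Step 2: dP = 32 * 0.001 * 29031e-6 * 0.781 / (27e-6)^2
Step 3: dP = 995257.55 Pa
Step 4: Convert to kPa: dP = 995.26 kPa


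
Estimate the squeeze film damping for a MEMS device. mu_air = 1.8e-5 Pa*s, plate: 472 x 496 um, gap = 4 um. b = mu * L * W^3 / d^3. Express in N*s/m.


Step 1: Convert to SI.
L = 472e-6 m, W = 496e-6 m, d = 4e-6 m
Step 2: W^3 = (496e-6)^3 = 1.22e-10 m^3
Step 3: d^3 = (4e-6)^3 = 6.40e-17 m^3
Step 4: b = 1.8e-5 * 472e-6 * 1.22e-10 / 6.40e-17
b = 1.62e-02 N*s/m


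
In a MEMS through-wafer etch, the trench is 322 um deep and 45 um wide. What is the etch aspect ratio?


Step 1: AR = depth / width
Step 2: AR = 322 / 45
AR = 7.2


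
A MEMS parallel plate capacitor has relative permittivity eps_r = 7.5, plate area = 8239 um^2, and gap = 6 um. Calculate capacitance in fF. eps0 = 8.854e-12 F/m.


Step 1: Convert area to m^2: A = 8239e-12 m^2
Step 2: Convert gap to m: d = 6e-6 m
Step 3: C = eps0 * eps_r * A / d
C = 8.854e-12 * 7.5 * 8239e-12 / 6e-6
Step 4: Convert to fF (multiply by 1e15).
C = 91.19 fF


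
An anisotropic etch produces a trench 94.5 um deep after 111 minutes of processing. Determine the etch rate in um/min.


Step 1: Etch rate = depth / time
Step 2: rate = 94.5 / 111
rate = 0.851 um/min


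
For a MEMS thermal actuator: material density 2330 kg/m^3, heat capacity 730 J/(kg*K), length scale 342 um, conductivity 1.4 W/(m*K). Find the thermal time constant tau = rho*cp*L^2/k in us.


Step 1: Convert L to m: L = 342e-6 m
Step 2: L^2 = (342e-6)^2 = 1.16964e-07 m^2
Step 3: tau = 2330 * 730 * 1.16964e-07 / 1.4 = 1.4210290543e-01 s
Step 4: Convert to microseconds (multiply by 1e6).
tau = 142102.905 us


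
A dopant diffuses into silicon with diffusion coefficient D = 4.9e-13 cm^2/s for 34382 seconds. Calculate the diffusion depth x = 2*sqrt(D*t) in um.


Step 1: Compute D*t = 4.9e-13 * 34382 = 1.684718e-08 cm^2
Step 2: sqrt(D*t) = 1.29797e-04 cm
Step 3: x = 2 * 1.29797e-04 cm = 2.59594e-04 cm
Step 4: Convert to um (1 cm = 1e4 um): x = 2.596 um


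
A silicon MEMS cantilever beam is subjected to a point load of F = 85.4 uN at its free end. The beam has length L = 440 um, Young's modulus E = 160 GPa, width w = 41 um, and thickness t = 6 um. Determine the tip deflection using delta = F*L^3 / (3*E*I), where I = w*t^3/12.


Step 1: Calculate the second moment of area.
I = w * t^3 / 12 = 41 * 6^3 / 12 = 738.0 um^4
Step 2: Convert E to consistent units (1 GPa = 1000 uN/um^2).
E = 160 GPa = 160000 uN/um^2
Step 3: Calculate tip deflection.
delta = F * L^3 / (3 * E * I)
delta = 85.4 * 440^3 / (3 * 160000 * 738.0)
delta = 20.5361 um


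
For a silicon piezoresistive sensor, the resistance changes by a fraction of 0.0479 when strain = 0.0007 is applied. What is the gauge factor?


Step 1: Identify values.
dR/R = 0.0479, strain = 0.0007
Step 2: GF = (dR/R) / strain = 0.0479 / 0.0007
GF = 68.4


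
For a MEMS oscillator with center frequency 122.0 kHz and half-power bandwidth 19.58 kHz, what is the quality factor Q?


Step 1: Q = f0 / bandwidth
Step 2: Q = 122.0 / 19.58
Q = 6.2


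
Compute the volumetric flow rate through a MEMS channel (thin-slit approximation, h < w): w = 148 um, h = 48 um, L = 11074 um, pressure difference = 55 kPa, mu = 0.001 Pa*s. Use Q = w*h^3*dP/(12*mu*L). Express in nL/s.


Step 1: Convert all dimensions to SI (meters).
w = 148e-6 m, h = 48e-6 m, L = 11074e-6 m, dP = 55e3 Pa
Step 2: Q = w * h^3 * dP / (12 * mu * L)
Q = 148e-6 * (48e-6)^3 * 55e3 / (12 * 0.001 * 11074e-6) = 6.77426765e-09 m^3/s
Step 3: Convert Q from m^3/s to nL/s (1 m^3 = 1e12 nL, so multiply by 1e12).
Q = 6774.268 nL/s


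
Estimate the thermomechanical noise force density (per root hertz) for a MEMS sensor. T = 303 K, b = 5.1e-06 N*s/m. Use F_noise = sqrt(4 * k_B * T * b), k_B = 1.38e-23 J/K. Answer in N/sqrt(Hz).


Step 1: Compute 4 * k_B * T * b
= 4 * 1.38e-23 * 303 * 5.1e-06
= 8.5301e-26 N^2/Hz
Step 2: F_noise = sqrt(8.5301e-26)
F_noise = 2.92e-13 N/sqrt(Hz)


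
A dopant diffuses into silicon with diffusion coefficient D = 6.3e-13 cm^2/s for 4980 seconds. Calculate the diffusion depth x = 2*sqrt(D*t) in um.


Step 1: Compute D*t = 6.3e-13 * 4980 = 3.1374e-09 cm^2
Step 2: sqrt(D*t) = 5.6012e-05 cm
Step 3: x = 2 * 5.6012e-05 cm = 1.12024e-04 cm
Step 4: Convert to um (1 cm = 1e4 um): x = 1.12 um


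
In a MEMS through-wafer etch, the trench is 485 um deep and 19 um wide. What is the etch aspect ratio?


Step 1: AR = depth / width
Step 2: AR = 485 / 19
AR = 25.5


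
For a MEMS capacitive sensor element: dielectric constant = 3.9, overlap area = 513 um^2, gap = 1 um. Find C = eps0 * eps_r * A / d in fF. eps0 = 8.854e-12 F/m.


Step 1: Convert area to m^2: A = 513e-12 m^2
Step 2: Convert gap to m: d = 1e-6 m
Step 3: C = eps0 * eps_r * A / d
C = 8.854e-12 * 3.9 * 513e-12 / 1e-6
Step 4: Convert to fF (multiply by 1e15).
C = 17.71 fF


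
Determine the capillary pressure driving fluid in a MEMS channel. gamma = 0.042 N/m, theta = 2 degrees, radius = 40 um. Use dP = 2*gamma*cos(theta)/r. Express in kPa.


Step 1: cos(2 deg) = 0.9994
Step 2: Convert r to m: r = 40e-6 m
Step 3: dP = 2 * 0.042 * 0.9994 / 40e-6 = 2098.7 Pa
Step 4: Convert Pa to kPa (divide by 1000).
dP = 2.1 kPa


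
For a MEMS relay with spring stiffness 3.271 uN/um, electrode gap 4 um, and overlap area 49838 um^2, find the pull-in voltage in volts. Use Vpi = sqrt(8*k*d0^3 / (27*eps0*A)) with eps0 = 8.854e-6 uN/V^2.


Step 1: Compute numerator: 8 * k * d0^3 = 8 * 3.271 * 4^3 = 1674.752
Step 2: Compute denominator: 27 * eps0 * A = 27 * 8.854e-6 * 49838 = 11.914173
Step 3: Vpi = sqrt(1674.752 / 11.914173)
Vpi = 11.86 V


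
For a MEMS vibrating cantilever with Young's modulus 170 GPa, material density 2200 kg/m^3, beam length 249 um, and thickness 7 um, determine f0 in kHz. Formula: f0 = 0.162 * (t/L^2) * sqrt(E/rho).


Step 1: Convert units to SI.
t_SI = 7e-6 m, L_SI = 249e-6 m
Step 2: Calculate sqrt(E/rho).
sqrt(170e9 / 2200) = 8790.49 m/s
Step 3: Compute f0.
f0 = 0.162 * 7e-6 / (249e-6)^2 * 8790.49 = 160778.3 Hz = 160.78 kHz


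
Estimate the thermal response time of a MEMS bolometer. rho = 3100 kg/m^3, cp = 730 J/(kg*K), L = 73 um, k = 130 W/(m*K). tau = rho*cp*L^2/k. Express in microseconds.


Step 1: Convert L to m: L = 73e-6 m
Step 2: L^2 = (73e-6)^2 = 5.329e-09 m^2
Step 3: tau = 3100 * 730 * 5.329e-09 / 130 = 9.276559e-05 s
Step 4: Convert to microseconds (multiply by 1e6).
tau = 92.766 us


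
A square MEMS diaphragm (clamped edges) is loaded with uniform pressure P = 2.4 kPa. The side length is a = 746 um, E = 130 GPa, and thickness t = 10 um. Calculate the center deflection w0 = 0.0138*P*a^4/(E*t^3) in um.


Step 1: Convert pressure to compatible units (E is in GPa, so P in GPa).
P = 2.4 kPa = 2.4e-6 GPa
Step 2: Compute numerator: 0.0138 * P * a^4.
a^4 = 746^4 = 309710058256
numerator = 0.0138 * 2.4e-6 * 309710058256 = 1.0258e+04
Step 3: Compute denominator: E * t^3 = 130 * 10^3 = 130000
Step 4: w0 = numerator / denominator = 1.0258e+04 / 130000 = 0.0789 um


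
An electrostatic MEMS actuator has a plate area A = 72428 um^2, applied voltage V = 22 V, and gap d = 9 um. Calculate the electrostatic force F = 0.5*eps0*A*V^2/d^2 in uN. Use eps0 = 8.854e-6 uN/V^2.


Step 1: Identify parameters.
eps0 = 8.854e-6 uN/V^2, A = 72428 um^2, V = 22 V, d = 9 um
Step 2: Compute V^2 = 22^2 = 484
Step 3: Compute d^2 = 9^2 = 81
Step 4: F = 0.5 * 8.854e-6 * 72428 * 484 / 81
F = 1.916 uN


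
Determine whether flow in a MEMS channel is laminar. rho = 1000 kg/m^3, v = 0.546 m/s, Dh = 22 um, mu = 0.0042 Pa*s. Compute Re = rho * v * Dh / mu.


Step 1: Convert Dh to meters: Dh = 22e-6 m
Step 2: Re = rho * v * Dh / mu
Re = 1000 * 0.546 * 22e-6 / 0.0042
Re = 2.86
Since Re = 2.86 is below ~2300, the flow is laminar.


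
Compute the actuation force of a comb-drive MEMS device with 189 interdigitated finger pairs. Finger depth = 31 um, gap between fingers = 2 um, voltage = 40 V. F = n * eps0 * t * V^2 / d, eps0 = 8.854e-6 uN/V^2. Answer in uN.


Step 1: Parameters: n=189, eps0=8.854e-6 uN/V^2, t=31 um, V=40 V, d=2 um
Step 2: V^2 = 1600
Step 3: F = 189 * 8.854e-6 * 31 * 1600 / 2
F = 41.5 uN


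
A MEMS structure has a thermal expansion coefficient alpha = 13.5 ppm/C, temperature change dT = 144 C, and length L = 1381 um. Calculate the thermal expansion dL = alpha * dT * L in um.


Step 1: Convert CTE: alpha = 13.5 ppm/C = 13.5e-6 /C
Step 2: dL = 13.5e-6 * 144 * 1381
dL = 2.6847 um


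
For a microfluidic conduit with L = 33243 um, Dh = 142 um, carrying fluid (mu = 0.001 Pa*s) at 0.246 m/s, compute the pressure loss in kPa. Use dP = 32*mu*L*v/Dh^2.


Step 1: Convert to SI: L = 33243e-6 m, Dh = 142e-6 m
Step 2: dP = 32 * 0.001 * 33243e-6 * 0.246 / (142e-6)^2
Step 3: dP = 12978.02 Pa
Step 4: Convert to kPa: dP = 12.98 kPa


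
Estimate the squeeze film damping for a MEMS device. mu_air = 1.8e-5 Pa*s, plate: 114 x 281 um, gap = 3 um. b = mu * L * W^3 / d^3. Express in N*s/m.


Step 1: Convert to SI.
L = 114e-6 m, W = 281e-6 m, d = 3e-6 m
Step 2: W^3 = (281e-6)^3 = 2.22e-11 m^3
Step 3: d^3 = (3e-6)^3 = 2.70e-17 m^3
Step 4: b = 1.8e-5 * 114e-6 * 2.22e-11 / 2.70e-17
b = 1.69e-03 N*s/m


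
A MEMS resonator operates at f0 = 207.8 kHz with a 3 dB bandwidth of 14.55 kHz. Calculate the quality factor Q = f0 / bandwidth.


Step 1: Q = f0 / bandwidth
Step 2: Q = 207.8 / 14.55
Q = 14.3


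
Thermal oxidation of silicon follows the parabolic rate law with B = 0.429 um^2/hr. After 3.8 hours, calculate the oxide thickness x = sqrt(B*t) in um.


Step 1: Compute B*t = 0.429 * 3.8 = 1.6302
Step 2: x = sqrt(1.6302)
x = 1.277 um


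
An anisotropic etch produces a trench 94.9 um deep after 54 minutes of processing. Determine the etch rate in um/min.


Step 1: Etch rate = depth / time
Step 2: rate = 94.9 / 54
rate = 1.757 um/min


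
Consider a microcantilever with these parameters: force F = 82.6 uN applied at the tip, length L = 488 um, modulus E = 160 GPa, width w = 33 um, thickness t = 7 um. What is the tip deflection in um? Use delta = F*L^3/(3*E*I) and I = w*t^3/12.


Step 1: Calculate the second moment of area.
I = w * t^3 / 12 = 33 * 7^3 / 12 = 943.25 um^4
Step 2: Convert E to consistent units (1 GPa = 1000 uN/um^2).
E = 160 GPa = 160000 uN/um^2
Step 3: Calculate tip deflection.
delta = F * L^3 / (3 * E * I)
delta = 82.6 * 488^3 / (3 * 160000 * 943.25)
delta = 21.2017 um


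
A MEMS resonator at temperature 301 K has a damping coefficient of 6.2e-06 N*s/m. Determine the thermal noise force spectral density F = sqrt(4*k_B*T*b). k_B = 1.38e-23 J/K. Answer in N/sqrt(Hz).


Step 1: Compute 4 * k_B * T * b
= 4 * 1.38e-23 * 301 * 6.2e-06
= 1.0301e-25 N^2/Hz
Step 2: F_noise = sqrt(1.0301e-25)
F_noise = 3.21e-13 N/sqrt(Hz)


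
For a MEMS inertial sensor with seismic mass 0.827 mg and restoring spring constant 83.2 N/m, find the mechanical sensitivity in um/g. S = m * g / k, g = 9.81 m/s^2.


Step 1: Convert mass: m = 0.827 mg = 8.27e-07 kg
Step 2: S = m * g / k = 8.27e-07 * 9.81 / 83.2
Step 3: S = 9.75e-08 m/g
Step 4: Convert to um/g: S = 0.098 um/g


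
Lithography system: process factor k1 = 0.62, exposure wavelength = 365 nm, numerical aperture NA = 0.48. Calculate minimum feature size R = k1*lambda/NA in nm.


Step 1: Identify values: k1 = 0.62, lambda = 365 nm, NA = 0.48
Step 2: R = k1 * lambda / NA
R = 0.62 * 365 / 0.48
R = 471.5 nm


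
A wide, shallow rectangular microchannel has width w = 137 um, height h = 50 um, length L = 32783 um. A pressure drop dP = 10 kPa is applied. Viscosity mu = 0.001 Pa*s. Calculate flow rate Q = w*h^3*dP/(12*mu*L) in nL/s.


Step 1: Convert all dimensions to SI (meters).
w = 137e-6 m, h = 50e-6 m, L = 32783e-6 m, dP = 10e3 Pa
Step 2: Q = w * h^3 * dP / (12 * mu * L)
Q = 137e-6 * (50e-6)^3 * 10e3 / (12 * 0.001 * 32783e-6) = 4.35312e-10 m^3/s
Step 3: Convert Q from m^3/s to nL/s (1 m^3 = 1e12 nL, so multiply by 1e12).
Q = 435.312 nL/s


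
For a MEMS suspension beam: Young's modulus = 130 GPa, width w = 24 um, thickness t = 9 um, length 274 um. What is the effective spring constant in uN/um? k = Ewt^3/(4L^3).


Step 1: Convert E to consistent units (1 GPa = 1000 uN/um^2).
E = 130 GPa = 130000 uN/um^2
Step 2: Compute t^3 = 9^3 = 729
Step 3: Compute L^3 = 274^3 = 20570824
Step 4: k = 130000 * 24 * 729 / (4 * 20570824)
k = 27.6421 uN/um


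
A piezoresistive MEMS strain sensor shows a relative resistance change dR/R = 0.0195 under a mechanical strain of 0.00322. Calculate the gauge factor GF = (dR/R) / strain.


Step 1: Identify values.
dR/R = 0.0195, strain = 0.00322
Step 2: GF = (dR/R) / strain = 0.0195 / 0.00322
GF = 6.1


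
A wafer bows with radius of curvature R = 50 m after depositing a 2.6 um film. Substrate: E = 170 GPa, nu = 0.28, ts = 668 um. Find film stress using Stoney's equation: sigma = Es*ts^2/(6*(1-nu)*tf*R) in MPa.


Step 1: Compute numerator: Es * ts^2 = 170 * 668^2 = 75858080 (GPa*um^2)
Step 2: Compute denominator (R in um): 6*(1-nu)*tf*R = 6*0.72*2.6*50e6 = 561600000.0 (um^2)
Step 3: sigma (GPa) = 75858080 / 561600000.0 = 1.35075e-01 GPa
Step 4: Convert to MPa (x1000): sigma = 135.1 MPa


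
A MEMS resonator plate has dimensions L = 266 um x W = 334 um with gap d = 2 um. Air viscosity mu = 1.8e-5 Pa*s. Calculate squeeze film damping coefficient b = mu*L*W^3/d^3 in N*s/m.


Step 1: Convert to SI.
L = 266e-6 m, W = 334e-6 m, d = 2e-6 m
Step 2: W^3 = (334e-6)^3 = 3.73e-11 m^3
Step 3: d^3 = (2e-6)^3 = 8.00e-18 m^3
Step 4: b = 1.8e-5 * 266e-6 * 3.73e-11 / 8.00e-18
b = 2.23e-02 N*s/m


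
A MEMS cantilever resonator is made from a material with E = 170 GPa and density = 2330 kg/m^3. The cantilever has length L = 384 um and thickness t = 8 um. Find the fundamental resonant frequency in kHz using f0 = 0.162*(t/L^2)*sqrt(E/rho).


Step 1: Convert units to SI.
t_SI = 8e-6 m, L_SI = 384e-6 m
Step 2: Calculate sqrt(E/rho).
sqrt(170e9 / 2330) = 8541.74 m/s
Step 3: Compute f0.
f0 = 0.162 * 8e-6 / (384e-6)^2 * 8541.74 = 75073.9 Hz = 75.07 kHz


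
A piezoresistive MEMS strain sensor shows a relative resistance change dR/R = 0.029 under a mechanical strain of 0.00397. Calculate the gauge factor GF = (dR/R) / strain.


Step 1: Identify values.
dR/R = 0.029, strain = 0.00397
Step 2: GF = (dR/R) / strain = 0.029 / 0.00397
GF = 7.3
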